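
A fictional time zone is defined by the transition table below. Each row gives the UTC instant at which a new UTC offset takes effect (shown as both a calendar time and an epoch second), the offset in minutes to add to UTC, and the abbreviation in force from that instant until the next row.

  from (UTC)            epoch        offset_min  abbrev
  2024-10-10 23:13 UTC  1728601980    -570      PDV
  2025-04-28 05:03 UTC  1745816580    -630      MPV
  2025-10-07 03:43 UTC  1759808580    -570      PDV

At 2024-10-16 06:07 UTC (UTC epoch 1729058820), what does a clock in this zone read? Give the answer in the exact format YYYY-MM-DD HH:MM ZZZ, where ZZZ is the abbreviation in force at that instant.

Query: 2024-10-16 06:07 UTC
Rule 1/3 (PDV, -09:30): 2024-10-10 23:13 UTC ≤ query < 2025-04-28 05:03 UTC
6·60 + 7 - 570 = -203 min
-203 = -1·1440 + 1237; 1237 = 20·60 + 37 → 20:37, 2024-10-16 - 1 day = 2024-10-15
→ 2024-10-15 20:37 PDV

2024-10-15 20:37 PDV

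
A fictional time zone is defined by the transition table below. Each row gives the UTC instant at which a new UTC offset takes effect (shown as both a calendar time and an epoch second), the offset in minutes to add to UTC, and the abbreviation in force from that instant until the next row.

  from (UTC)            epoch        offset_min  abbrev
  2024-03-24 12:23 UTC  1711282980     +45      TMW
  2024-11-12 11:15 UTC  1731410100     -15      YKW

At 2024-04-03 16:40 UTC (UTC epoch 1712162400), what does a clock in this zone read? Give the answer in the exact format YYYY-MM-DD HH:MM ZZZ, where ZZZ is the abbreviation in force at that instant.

Query: 2024-04-03 16:40 UTC
Rule 1/2 (TMW, +00:45): 2024-03-24 12:23 UTC ≤ query < 2024-11-12 11:15 UTC
16·60 + 40 + 45 = 1045 min
1045 = 0·1440 + 1045; 1045 = 17·60 + 25 → 17:25, same day
→ 2024-04-03 17:25 TMW

2024-04-03 17:25 TMW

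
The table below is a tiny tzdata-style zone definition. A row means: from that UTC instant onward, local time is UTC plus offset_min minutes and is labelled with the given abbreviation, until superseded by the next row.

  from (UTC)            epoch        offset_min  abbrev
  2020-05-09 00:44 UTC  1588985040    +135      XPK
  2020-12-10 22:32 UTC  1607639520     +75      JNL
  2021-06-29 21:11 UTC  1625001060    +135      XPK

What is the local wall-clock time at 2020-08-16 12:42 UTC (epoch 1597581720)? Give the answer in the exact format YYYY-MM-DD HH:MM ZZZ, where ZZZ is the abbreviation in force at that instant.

2020-08-16 14:57 XPK

Query: 2020-08-16 12:42 UTC
Rule 1/3 (XPK, +02:15): 2020-05-09 00:44 UTC ≤ query < 2020-12-10 22:32 UTC
12·60 + 42 + 135 = 897 min
897 = 0·1440 + 897; 897 = 14·60 + 57 → 14:57, same day
→ 2020-08-16 14:57 XPK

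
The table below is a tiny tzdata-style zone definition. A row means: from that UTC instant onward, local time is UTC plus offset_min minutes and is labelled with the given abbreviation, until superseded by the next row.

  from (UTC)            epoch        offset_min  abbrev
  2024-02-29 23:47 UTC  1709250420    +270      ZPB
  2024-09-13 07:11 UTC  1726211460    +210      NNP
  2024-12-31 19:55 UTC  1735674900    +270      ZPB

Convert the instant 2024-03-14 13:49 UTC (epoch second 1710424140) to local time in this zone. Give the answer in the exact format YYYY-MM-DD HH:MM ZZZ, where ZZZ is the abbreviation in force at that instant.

2024-03-14 18:19 ZPB

Query: 2024-03-14 13:49 UTC
Rule 1/3 (ZPB, +04:30): 2024-02-29 23:47 UTC ≤ query < 2024-09-13 07:11 UTC
13·60 + 49 + 270 = 1099 min
1099 = 0·1440 + 1099; 1099 = 18·60 + 19 → 18:19, same day
→ 2024-03-14 18:19 ZPB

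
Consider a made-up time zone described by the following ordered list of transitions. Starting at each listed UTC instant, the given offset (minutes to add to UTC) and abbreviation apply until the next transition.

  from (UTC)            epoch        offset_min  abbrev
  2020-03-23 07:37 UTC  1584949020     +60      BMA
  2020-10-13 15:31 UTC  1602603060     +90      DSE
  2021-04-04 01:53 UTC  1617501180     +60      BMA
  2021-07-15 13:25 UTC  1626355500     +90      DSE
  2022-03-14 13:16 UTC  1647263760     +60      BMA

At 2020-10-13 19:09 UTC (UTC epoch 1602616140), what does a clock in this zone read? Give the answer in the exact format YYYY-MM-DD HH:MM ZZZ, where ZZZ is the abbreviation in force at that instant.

2020-10-13 20:39 DSE

Query: 2020-10-13 19:09 UTC
Rule 2/5 (DSE, +01:30): 2020-10-13 15:31 UTC ≤ query < 2021-04-04 01:53 UTC
19·60 + 9 + 90 = 1239 min
1239 = 0·1440 + 1239; 1239 = 20·60 + 39 → 20:39, same day
→ 2020-10-13 20:39 DSE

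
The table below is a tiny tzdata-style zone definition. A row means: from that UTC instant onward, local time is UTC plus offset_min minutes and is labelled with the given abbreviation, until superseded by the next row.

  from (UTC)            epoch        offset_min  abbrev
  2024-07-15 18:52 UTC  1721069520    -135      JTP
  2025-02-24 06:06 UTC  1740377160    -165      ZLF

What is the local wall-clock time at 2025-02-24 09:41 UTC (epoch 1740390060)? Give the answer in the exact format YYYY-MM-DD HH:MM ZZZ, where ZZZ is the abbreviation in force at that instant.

2025-02-24 06:56 ZLF

Query: 2025-02-24 09:41 UTC
Rule 2/2 (ZLF, -02:45): 2025-02-24 06:06 UTC ≤ query < +∞
9·60 + 41 - 165 = 416 min
416 = 0·1440 + 416; 416 = 6·60 + 56 → 06:56, same day
→ 2025-02-24 06:56 ZLF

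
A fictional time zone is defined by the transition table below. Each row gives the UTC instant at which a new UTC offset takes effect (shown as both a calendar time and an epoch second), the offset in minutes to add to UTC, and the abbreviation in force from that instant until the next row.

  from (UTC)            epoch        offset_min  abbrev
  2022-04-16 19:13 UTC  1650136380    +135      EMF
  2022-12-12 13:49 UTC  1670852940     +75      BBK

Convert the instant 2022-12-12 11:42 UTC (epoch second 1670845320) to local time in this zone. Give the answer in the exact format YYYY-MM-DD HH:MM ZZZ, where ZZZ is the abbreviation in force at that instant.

2022-12-12 13:57 EMF

Query: 2022-12-12 11:42 UTC
Rule 1/2 (EMF, +02:15): 2022-04-16 19:13 UTC ≤ query < 2022-12-12 13:49 UTC
11·60 + 42 + 135 = 837 min
837 = 0·1440 + 837; 837 = 13·60 + 57 → 13:57, same day
→ 2022-12-12 13:57 EMF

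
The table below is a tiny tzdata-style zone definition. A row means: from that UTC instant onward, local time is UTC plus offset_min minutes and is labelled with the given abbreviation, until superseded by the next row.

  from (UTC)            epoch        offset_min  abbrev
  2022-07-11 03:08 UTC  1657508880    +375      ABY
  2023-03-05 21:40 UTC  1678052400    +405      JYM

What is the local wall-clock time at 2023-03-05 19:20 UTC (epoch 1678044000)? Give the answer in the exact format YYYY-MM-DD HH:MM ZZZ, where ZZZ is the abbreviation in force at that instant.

Query: 2023-03-05 19:20 UTC
Rule 1/2 (ABY, +06:15): 2022-07-11 03:08 UTC ≤ query < 2023-03-05 21:40 UTC
19·60 + 20 + 375 = 1535 min
1535 = 1·1440 + 95; 95 = 1·60 + 35 → 01:35, 2023-03-05 + 1 day = 2023-03-06
→ 2023-03-06 01:35 ABY

2023-03-06 01:35 ABY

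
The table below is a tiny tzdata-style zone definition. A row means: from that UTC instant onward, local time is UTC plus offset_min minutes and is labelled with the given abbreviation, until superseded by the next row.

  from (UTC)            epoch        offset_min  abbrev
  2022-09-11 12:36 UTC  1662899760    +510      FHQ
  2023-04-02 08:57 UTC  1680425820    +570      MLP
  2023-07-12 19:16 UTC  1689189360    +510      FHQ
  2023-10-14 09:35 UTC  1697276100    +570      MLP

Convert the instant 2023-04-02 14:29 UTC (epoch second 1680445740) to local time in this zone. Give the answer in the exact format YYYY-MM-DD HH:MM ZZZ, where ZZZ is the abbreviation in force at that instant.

Query: 2023-04-02 14:29 UTC
Rule 2/4 (MLP, +09:30): 2023-04-02 08:57 UTC ≤ query < 2023-07-12 19:16 UTC
14·60 + 29 + 570 = 1439 min
1439 = 0·1440 + 1439; 1439 = 23·60 + 59 → 23:59, same day
→ 2023-04-02 23:59 MLP

2023-04-02 23:59 MLP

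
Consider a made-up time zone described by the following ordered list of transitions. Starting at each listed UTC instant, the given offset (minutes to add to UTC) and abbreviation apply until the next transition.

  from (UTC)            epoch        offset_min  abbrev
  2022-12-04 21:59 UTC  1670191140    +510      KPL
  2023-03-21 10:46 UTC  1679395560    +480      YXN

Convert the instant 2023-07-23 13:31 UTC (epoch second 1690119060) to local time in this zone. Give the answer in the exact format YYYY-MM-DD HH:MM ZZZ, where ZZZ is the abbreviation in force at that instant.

2023-07-23 21:31 YXN

Query: 2023-07-23 13:31 UTC
Rule 2/2 (YXN, +08:00): 2023-03-21 10:46 UTC ≤ query < +∞
13·60 + 31 + 480 = 1291 min
1291 = 0·1440 + 1291; 1291 = 21·60 + 31 → 21:31, same day
→ 2023-07-23 21:31 YXN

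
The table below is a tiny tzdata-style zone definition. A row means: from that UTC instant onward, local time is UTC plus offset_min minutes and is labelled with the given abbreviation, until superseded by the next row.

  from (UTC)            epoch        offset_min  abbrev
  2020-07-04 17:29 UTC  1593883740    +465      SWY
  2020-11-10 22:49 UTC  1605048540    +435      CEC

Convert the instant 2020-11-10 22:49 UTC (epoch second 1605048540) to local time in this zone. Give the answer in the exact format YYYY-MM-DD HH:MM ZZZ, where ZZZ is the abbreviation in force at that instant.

2020-11-11 06:04 CEC

Query: 2020-11-10 22:49 UTC
Rule 2/2 (CEC, +07:15): 2020-11-10 22:49 UTC ≤ query < +∞
22·60 + 49 + 435 = 1804 min
1804 = 1·1440 + 364; 364 = 6·60 + 4 → 06:04, 2020-11-10 + 1 day = 2020-11-11
→ 2020-11-11 06:04 CEC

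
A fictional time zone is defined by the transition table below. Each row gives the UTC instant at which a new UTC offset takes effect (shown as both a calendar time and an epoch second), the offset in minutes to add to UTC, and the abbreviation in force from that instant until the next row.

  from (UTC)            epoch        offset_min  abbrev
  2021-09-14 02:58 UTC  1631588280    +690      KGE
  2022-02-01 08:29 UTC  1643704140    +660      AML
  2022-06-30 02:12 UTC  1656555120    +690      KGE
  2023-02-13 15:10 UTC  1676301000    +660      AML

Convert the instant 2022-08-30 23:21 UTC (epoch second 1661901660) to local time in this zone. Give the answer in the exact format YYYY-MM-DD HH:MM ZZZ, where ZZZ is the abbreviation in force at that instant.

Query: 2022-08-30 23:21 UTC
Rule 3/4 (KGE, +11:30): 2022-06-30 02:12 UTC ≤ query < 2023-02-13 15:10 UTC
23·60 + 21 + 690 = 2091 min
2091 = 1·1440 + 651; 651 = 10·60 + 51 → 10:51, 2022-08-30 + 1 day = 2022-08-31
→ 2022-08-31 10:51 KGE

2022-08-31 10:51 KGE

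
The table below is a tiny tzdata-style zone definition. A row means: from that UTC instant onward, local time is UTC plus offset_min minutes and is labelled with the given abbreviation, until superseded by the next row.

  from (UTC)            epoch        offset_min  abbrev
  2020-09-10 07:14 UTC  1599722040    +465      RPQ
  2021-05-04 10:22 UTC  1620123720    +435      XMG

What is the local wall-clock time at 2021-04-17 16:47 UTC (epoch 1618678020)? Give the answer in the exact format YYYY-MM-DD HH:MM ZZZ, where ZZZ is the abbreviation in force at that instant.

Query: 2021-04-17 16:47 UTC
Rule 1/2 (RPQ, +07:45): 2020-09-10 07:14 UTC ≤ query < 2021-05-04 10:22 UTC
16·60 + 47 + 465 = 1472 min
1472 = 1·1440 + 32; 32 = 0·60 + 32 → 00:32, 2021-04-17 + 1 day = 2021-04-18
→ 2021-04-18 00:32 RPQ

2021-04-18 00:32 RPQ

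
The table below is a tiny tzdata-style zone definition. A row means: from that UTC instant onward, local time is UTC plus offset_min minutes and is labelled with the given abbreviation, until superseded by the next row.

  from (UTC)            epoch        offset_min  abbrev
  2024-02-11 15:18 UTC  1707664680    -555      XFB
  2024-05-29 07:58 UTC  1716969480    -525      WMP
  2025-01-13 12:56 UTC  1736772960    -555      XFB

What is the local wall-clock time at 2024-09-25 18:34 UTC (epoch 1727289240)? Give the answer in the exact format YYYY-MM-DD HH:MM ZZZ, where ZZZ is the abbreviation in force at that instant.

2024-09-25 09:49 WMP

Query: 2024-09-25 18:34 UTC
Rule 2/3 (WMP, -08:45): 2024-05-29 07:58 UTC ≤ query < 2025-01-13 12:56 UTC
18·60 + 34 - 525 = 589 min
589 = 0·1440 + 589; 589 = 9·60 + 49 → 09:49, same day
→ 2024-09-25 09:49 WMP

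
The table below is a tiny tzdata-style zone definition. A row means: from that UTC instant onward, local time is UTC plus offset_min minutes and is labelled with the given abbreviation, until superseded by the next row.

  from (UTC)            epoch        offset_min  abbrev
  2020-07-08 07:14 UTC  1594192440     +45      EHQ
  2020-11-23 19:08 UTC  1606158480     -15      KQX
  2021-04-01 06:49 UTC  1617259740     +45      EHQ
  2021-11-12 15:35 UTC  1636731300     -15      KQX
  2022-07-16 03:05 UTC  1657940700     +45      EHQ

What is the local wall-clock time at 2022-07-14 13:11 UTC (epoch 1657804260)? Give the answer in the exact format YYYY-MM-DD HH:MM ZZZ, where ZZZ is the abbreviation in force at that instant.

Query: 2022-07-14 13:11 UTC
Rule 4/5 (KQX, -00:15): 2021-11-12 15:35 UTC ≤ query < 2022-07-16 03:05 UTC
13·60 + 11 - 15 = 776 min
776 = 0·1440 + 776; 776 = 12·60 + 56 → 12:56, same day
→ 2022-07-14 12:56 KQX

2022-07-14 12:56 KQX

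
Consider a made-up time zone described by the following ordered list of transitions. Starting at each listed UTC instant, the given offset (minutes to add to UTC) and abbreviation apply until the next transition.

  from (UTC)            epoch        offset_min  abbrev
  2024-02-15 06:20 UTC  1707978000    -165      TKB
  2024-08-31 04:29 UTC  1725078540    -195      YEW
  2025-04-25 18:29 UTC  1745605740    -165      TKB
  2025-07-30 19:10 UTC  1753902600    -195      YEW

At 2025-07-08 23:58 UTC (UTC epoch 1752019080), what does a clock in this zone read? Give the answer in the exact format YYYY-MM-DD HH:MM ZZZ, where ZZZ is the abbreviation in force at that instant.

Query: 2025-07-08 23:58 UTC
Rule 3/4 (TKB, -02:45): 2025-04-25 18:29 UTC ≤ query < 2025-07-30 19:10 UTC
23·60 + 58 - 165 = 1273 min
1273 = 0·1440 + 1273; 1273 = 21·60 + 13 → 21:13, same day
→ 2025-07-08 21:13 TKB

2025-07-08 21:13 TKB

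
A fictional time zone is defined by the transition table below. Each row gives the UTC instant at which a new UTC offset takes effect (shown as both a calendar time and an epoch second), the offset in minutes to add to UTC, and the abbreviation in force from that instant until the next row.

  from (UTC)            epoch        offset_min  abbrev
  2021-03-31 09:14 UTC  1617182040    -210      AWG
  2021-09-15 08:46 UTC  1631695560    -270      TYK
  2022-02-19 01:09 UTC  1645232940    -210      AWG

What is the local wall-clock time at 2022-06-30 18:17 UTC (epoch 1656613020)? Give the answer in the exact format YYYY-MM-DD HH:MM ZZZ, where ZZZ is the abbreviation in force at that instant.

2022-06-30 14:47 AWG

Query: 2022-06-30 18:17 UTC
Rule 3/3 (AWG, -03:30): 2022-02-19 01:09 UTC ≤ query < +∞
18·60 + 17 - 210 = 887 min
887 = 0·1440 + 887; 887 = 14·60 + 47 → 14:47, same day
→ 2022-06-30 14:47 AWG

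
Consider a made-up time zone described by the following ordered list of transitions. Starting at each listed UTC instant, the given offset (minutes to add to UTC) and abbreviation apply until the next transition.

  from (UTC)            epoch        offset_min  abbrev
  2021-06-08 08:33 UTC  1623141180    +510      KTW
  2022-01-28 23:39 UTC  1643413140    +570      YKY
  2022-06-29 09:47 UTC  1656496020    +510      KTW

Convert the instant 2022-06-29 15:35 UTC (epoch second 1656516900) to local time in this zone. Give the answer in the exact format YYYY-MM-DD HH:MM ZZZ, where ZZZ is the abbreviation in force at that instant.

Query: 2022-06-29 15:35 UTC
Rule 3/3 (KTW, +08:30): 2022-06-29 09:47 UTC ≤ query < +∞
15·60 + 35 + 510 = 1445 min
1445 = 1·1440 + 5; 5 = 0·60 + 5 → 00:05, 2022-06-29 + 1 day = 2022-06-30
→ 2022-06-30 00:05 KTW

2022-06-30 00:05 KTW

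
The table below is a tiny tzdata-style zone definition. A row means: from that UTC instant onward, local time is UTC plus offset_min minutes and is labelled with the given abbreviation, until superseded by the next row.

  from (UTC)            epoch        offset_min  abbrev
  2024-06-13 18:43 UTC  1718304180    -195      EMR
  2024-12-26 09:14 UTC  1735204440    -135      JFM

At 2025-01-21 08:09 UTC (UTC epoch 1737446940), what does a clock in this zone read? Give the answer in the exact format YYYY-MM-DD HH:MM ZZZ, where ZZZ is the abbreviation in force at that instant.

Query: 2025-01-21 08:09 UTC
Rule 2/2 (JFM, -02:15): 2024-12-26 09:14 UTC ≤ query < +∞
8·60 + 9 - 135 = 354 min
354 = 0·1440 + 354; 354 = 5·60 + 54 → 05:54, same day
→ 2025-01-21 05:54 JFM

2025-01-21 05:54 JFM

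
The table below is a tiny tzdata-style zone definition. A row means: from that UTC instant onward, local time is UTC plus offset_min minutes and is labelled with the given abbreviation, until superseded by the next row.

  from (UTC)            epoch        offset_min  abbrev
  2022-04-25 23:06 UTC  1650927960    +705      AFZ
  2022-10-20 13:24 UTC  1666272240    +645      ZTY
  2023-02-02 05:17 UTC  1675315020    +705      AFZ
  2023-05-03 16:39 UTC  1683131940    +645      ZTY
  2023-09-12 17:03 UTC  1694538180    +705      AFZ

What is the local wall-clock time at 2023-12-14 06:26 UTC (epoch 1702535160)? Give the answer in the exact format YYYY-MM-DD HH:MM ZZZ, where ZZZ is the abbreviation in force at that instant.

Query: 2023-12-14 06:26 UTC
Rule 5/5 (AFZ, +11:45): 2023-09-12 17:03 UTC ≤ query < +∞
6·60 + 26 + 705 = 1091 min
1091 = 0·1440 + 1091; 1091 = 18·60 + 11 → 18:11, same day
→ 2023-12-14 18:11 AFZ

2023-12-14 18:11 AFZ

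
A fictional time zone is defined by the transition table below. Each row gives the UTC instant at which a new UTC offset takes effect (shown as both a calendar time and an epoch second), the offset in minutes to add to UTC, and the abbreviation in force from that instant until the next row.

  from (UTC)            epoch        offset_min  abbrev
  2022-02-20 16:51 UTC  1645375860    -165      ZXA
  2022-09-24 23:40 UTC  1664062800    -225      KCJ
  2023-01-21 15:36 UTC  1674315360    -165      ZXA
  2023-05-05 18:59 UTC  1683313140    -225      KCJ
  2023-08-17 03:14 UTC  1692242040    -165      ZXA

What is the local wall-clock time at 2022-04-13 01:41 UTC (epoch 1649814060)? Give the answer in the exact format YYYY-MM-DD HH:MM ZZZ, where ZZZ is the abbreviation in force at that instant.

2022-04-12 22:56 ZXA

Query: 2022-04-13 01:41 UTC
Rule 1/5 (ZXA, -02:45): 2022-02-20 16:51 UTC ≤ query < 2022-09-24 23:40 UTC
1·60 + 41 - 165 = -64 min
-64 = -1·1440 + 1376; 1376 = 22·60 + 56 → 22:56, 2022-04-13 - 1 day = 2022-04-12
→ 2022-04-12 22:56 ZXA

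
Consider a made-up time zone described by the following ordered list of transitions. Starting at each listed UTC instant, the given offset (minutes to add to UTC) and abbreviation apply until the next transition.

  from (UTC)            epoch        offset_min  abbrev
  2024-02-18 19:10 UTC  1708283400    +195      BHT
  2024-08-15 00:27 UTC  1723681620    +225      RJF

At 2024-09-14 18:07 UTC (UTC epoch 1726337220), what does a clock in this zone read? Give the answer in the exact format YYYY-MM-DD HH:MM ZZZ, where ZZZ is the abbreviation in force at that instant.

2024-09-14 21:52 RJF

Query: 2024-09-14 18:07 UTC
Rule 2/2 (RJF, +03:45): 2024-08-15 00:27 UTC ≤ query < +∞
18·60 + 7 + 225 = 1312 min
1312 = 0·1440 + 1312; 1312 = 21·60 + 52 → 21:52, same day
→ 2024-09-14 21:52 RJF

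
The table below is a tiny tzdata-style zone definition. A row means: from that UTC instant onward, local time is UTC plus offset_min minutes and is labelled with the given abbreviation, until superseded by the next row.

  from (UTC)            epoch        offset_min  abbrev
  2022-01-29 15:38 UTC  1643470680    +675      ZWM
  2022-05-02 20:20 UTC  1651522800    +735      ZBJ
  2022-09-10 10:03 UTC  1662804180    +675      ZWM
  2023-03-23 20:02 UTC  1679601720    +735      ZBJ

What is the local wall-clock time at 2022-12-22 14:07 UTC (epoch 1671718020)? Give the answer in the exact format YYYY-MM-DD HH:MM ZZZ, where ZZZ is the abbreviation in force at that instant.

Query: 2022-12-22 14:07 UTC
Rule 3/4 (ZWM, +11:15): 2022-09-10 10:03 UTC ≤ query < 2023-03-23 20:02 UTC
14·60 + 7 + 675 = 1522 min
1522 = 1·1440 + 82; 82 = 1·60 + 22 → 01:22, 2022-12-22 + 1 day = 2022-12-23
→ 2022-12-23 01:22 ZWM

2022-12-23 01:22 ZWM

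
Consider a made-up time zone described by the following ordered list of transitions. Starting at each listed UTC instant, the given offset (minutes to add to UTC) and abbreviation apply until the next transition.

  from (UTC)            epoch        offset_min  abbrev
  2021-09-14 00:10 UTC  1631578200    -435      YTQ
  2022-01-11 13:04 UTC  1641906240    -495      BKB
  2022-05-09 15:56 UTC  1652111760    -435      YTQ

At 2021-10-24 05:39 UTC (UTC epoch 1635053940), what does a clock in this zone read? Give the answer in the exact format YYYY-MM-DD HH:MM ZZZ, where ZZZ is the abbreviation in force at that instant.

2021-10-23 22:24 YTQ

Query: 2021-10-24 05:39 UTC
Rule 1/3 (YTQ, -07:15): 2021-09-14 00:10 UTC ≤ query < 2022-01-11 13:04 UTC
5·60 + 39 - 435 = -96 min
-96 = -1·1440 + 1344; 1344 = 22·60 + 24 → 22:24, 2021-10-24 - 1 day = 2021-10-23
→ 2021-10-23 22:24 YTQ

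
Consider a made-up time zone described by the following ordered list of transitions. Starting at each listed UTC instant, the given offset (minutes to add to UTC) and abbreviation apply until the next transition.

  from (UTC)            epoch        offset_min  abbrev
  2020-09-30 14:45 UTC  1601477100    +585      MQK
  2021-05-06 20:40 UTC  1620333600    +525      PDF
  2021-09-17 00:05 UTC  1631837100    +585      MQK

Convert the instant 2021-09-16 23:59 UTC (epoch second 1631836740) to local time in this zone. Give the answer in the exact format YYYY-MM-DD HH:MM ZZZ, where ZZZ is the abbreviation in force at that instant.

Query: 2021-09-16 23:59 UTC
Rule 2/3 (PDF, +08:45): 2021-05-06 20:40 UTC ≤ query < 2021-09-17 00:05 UTC
23·60 + 59 + 525 = 1964 min
1964 = 1·1440 + 524; 524 = 8·60 + 44 → 08:44, 2021-09-16 + 1 day = 2021-09-17
→ 2021-09-17 08:44 PDF

2021-09-17 08:44 PDF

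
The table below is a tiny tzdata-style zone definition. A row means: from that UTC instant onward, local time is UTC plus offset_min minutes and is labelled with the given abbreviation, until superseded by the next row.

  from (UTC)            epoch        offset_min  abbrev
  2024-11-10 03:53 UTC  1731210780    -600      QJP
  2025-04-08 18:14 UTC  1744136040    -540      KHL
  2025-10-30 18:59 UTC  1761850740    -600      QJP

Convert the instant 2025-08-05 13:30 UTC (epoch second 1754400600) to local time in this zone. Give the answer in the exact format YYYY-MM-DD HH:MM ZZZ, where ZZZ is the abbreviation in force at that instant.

2025-08-05 04:30 KHL

Query: 2025-08-05 13:30 UTC
Rule 2/3 (KHL, -09:00): 2025-04-08 18:14 UTC ≤ query < 2025-10-30 18:59 UTC
13·60 + 30 - 540 = 270 min
270 = 0·1440 + 270; 270 = 4·60 + 30 → 04:30, same day
→ 2025-08-05 04:30 KHL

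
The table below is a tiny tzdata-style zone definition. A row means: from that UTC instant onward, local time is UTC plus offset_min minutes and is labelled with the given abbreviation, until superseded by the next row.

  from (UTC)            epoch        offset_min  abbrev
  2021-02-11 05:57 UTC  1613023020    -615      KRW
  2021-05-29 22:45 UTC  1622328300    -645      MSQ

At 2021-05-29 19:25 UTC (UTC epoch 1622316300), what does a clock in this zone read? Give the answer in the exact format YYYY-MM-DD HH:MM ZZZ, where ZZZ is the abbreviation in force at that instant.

Query: 2021-05-29 19:25 UTC
Rule 1/2 (KRW, -10:15): 2021-02-11 05:57 UTC ≤ query < 2021-05-29 22:45 UTC
19·60 + 25 - 615 = 550 min
550 = 0·1440 + 550; 550 = 9·60 + 10 → 09:10, same day
→ 2021-05-29 09:10 KRW

2021-05-29 09:10 KRW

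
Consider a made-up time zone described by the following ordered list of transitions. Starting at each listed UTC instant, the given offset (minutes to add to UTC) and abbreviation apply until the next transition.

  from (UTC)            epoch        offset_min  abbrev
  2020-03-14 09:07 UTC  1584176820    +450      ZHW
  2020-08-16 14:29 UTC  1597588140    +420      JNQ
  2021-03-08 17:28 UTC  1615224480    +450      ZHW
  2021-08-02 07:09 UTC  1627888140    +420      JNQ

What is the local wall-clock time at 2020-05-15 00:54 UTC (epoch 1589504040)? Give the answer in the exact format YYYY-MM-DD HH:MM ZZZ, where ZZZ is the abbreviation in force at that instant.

2020-05-15 08:24 ZHW

Query: 2020-05-15 00:54 UTC
Rule 1/4 (ZHW, +07:30): 2020-03-14 09:07 UTC ≤ query < 2020-08-16 14:29 UTC
0·60 + 54 + 450 = 504 min
504 = 0·1440 + 504; 504 = 8·60 + 24 → 08:24, same day
→ 2020-05-15 08:24 ZHW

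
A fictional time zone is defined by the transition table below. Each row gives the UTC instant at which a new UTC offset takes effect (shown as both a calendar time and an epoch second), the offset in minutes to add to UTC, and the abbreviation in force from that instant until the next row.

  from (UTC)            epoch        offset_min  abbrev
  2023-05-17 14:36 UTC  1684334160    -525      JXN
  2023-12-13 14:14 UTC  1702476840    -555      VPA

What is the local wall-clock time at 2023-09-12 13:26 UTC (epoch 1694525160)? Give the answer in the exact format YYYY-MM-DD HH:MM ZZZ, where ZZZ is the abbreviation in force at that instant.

2023-09-12 04:41 JXN

Query: 2023-09-12 13:26 UTC
Rule 1/2 (JXN, -08:45): 2023-05-17 14:36 UTC ≤ query < 2023-12-13 14:14 UTC
13·60 + 26 - 525 = 281 min
281 = 0·1440 + 281; 281 = 4·60 + 41 → 04:41, same day
→ 2023-09-12 04:41 JXN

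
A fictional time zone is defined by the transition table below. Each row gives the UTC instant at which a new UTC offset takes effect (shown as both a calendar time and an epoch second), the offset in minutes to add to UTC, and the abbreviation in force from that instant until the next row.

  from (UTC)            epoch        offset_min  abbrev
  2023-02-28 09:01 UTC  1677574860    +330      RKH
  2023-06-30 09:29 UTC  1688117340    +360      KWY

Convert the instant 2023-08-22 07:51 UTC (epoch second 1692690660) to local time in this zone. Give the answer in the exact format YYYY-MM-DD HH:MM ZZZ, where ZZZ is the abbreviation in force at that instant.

2023-08-22 13:51 KWY

Query: 2023-08-22 07:51 UTC
Rule 2/2 (KWY, +06:00): 2023-06-30 09:29 UTC ≤ query < +∞
7·60 + 51 + 360 = 831 min
831 = 0·1440 + 831; 831 = 13·60 + 51 → 13:51, same day
→ 2023-08-22 13:51 KWY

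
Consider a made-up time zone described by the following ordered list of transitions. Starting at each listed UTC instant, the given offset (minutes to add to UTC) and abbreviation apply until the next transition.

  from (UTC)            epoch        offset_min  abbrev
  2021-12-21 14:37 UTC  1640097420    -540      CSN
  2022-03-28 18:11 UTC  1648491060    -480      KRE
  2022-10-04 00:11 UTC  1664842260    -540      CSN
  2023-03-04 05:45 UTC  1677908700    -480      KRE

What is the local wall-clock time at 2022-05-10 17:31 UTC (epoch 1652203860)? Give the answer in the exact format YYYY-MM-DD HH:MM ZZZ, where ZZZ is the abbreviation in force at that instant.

Query: 2022-05-10 17:31 UTC
Rule 2/4 (KRE, -08:00): 2022-03-28 18:11 UTC ≤ query < 2022-10-04 00:11 UTC
17·60 + 31 - 480 = 571 min
571 = 0·1440 + 571; 571 = 9·60 + 31 → 09:31, same day
→ 2022-05-10 09:31 KRE

2022-05-10 09:31 KRE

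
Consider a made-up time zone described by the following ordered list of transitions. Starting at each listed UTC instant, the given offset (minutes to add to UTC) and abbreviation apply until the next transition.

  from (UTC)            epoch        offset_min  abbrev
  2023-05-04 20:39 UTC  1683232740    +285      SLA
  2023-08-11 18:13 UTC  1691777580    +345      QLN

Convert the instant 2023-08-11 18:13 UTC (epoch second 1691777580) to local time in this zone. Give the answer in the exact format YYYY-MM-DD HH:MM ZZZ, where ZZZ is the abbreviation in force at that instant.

2023-08-11 23:58 QLN

Query: 2023-08-11 18:13 UTC
Rule 2/2 (QLN, +05:45): 2023-08-11 18:13 UTC ≤ query < +∞
18·60 + 13 + 345 = 1438 min
1438 = 0·1440 + 1438; 1438 = 23·60 + 58 → 23:58, same day
→ 2023-08-11 23:58 QLN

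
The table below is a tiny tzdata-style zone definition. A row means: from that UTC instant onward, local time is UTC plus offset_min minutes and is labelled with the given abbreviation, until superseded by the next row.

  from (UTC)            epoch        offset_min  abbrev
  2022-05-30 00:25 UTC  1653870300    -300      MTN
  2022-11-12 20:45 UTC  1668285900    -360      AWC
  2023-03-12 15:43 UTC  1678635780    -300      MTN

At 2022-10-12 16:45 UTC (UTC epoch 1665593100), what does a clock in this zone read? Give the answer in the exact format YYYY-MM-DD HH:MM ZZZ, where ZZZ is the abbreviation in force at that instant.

2022-10-12 11:45 MTN

Query: 2022-10-12 16:45 UTC
Rule 1/3 (MTN, -05:00): 2022-05-30 00:25 UTC ≤ query < 2022-11-12 20:45 UTC
16·60 + 45 - 300 = 705 min
705 = 0·1440 + 705; 705 = 11·60 + 45 → 11:45, same day
→ 2022-10-12 11:45 MTN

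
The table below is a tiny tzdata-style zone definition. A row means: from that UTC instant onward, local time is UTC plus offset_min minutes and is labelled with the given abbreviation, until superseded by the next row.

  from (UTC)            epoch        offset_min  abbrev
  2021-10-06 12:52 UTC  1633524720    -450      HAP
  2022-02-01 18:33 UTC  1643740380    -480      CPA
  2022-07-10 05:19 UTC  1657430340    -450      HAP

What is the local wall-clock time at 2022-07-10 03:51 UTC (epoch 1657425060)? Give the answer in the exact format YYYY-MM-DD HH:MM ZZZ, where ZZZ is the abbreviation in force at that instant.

Query: 2022-07-10 03:51 UTC
Rule 2/3 (CPA, -08:00): 2022-02-01 18:33 UTC ≤ query < 2022-07-10 05:19 UTC
3·60 + 51 - 480 = -249 min
-249 = -1·1440 + 1191; 1191 = 19·60 + 51 → 19:51, 2022-07-10 - 1 day = 2022-07-09
→ 2022-07-09 19:51 CPA

2022-07-09 19:51 CPA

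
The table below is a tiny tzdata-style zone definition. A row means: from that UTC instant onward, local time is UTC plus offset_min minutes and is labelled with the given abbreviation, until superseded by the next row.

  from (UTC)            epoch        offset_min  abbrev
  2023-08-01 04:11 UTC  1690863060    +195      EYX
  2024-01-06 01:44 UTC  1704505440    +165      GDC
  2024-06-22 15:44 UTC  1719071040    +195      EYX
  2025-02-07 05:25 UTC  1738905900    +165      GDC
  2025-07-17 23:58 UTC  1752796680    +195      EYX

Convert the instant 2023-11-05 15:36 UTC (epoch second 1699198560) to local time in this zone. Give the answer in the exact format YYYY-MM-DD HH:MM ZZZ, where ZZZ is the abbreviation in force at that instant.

Query: 2023-11-05 15:36 UTC
Rule 1/5 (EYX, +03:15): 2023-08-01 04:11 UTC ≤ query < 2024-01-06 01:44 UTC
15·60 + 36 + 195 = 1131 min
1131 = 0·1440 + 1131; 1131 = 18·60 + 51 → 18:51, same day
→ 2023-11-05 18:51 EYX

2023-11-05 18:51 EYX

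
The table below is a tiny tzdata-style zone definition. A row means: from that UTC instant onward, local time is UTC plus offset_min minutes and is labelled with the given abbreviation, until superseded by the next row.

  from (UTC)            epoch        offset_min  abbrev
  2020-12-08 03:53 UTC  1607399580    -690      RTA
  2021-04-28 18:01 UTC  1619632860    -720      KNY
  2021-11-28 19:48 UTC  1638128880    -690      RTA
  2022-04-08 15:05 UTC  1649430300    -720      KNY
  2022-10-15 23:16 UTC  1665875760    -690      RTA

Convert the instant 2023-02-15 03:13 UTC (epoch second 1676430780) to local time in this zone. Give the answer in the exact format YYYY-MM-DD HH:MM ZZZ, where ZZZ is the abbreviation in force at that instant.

2023-02-14 15:43 RTA

Query: 2023-02-15 03:13 UTC
Rule 5/5 (RTA, -11:30): 2022-10-15 23:16 UTC ≤ query < +∞
3·60 + 13 - 690 = -497 min
-497 = -1·1440 + 943; 943 = 15·60 + 43 → 15:43, 2023-02-15 - 1 day = 2023-02-14
→ 2023-02-14 15:43 RTA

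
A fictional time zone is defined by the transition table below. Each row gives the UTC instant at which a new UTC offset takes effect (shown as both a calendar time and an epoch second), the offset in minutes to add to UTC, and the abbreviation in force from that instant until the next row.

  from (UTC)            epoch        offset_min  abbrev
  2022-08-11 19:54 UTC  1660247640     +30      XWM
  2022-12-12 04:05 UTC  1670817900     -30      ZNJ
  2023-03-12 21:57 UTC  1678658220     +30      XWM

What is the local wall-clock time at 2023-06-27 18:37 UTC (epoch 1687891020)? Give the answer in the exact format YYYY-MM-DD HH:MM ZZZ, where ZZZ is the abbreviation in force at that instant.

Query: 2023-06-27 18:37 UTC
Rule 3/3 (XWM, +00:30): 2023-03-12 21:57 UTC ≤ query < +∞
18·60 + 37 + 30 = 1147 min
1147 = 0·1440 + 1147; 1147 = 19·60 + 7 → 19:07, same day
→ 2023-06-27 19:07 XWM

2023-06-27 19:07 XWM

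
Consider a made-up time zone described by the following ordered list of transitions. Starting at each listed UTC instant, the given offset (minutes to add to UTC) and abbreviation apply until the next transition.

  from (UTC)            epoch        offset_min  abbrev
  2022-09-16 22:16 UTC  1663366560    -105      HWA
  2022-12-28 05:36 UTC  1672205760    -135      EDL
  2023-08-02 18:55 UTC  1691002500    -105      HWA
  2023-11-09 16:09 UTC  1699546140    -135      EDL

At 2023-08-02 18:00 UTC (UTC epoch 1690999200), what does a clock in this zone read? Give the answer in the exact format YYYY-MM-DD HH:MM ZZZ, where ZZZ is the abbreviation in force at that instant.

2023-08-02 15:45 EDL

Query: 2023-08-02 18:00 UTC
Rule 2/4 (EDL, -02:15): 2022-12-28 05:36 UTC ≤ query < 2023-08-02 18:55 UTC
18·60 + 0 - 135 = 945 min
945 = 0·1440 + 945; 945 = 15·60 + 45 → 15:45, same day
→ 2023-08-02 15:45 EDL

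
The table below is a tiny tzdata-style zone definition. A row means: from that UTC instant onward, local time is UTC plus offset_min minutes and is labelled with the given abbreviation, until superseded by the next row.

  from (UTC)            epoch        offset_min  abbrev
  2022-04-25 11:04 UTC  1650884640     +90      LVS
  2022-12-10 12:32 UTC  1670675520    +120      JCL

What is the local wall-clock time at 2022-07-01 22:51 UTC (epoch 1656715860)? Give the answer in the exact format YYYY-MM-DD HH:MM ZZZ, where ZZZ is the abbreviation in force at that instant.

2022-07-02 00:21 LVS

Query: 2022-07-01 22:51 UTC
Rule 1/2 (LVS, +01:30): 2022-04-25 11:04 UTC ≤ query < 2022-12-10 12:32 UTC
22·60 + 51 + 90 = 1461 min
1461 = 1·1440 + 21; 21 = 0·60 + 21 → 00:21, 2022-07-01 + 1 day = 2022-07-02
→ 2022-07-02 00:21 LVS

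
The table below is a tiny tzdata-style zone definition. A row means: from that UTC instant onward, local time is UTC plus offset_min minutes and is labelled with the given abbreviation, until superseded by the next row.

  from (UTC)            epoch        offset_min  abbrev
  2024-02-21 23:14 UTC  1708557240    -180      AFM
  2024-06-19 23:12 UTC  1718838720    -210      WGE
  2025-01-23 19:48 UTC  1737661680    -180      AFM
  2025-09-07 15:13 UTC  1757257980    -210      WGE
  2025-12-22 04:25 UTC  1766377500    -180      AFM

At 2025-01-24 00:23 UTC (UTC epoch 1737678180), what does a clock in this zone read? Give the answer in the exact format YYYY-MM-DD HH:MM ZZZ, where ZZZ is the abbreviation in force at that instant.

Query: 2025-01-24 00:23 UTC
Rule 3/5 (AFM, -03:00): 2025-01-23 19:48 UTC ≤ query < 2025-09-07 15:13 UTC
0·60 + 23 - 180 = -157 min
-157 = -1·1440 + 1283; 1283 = 21·60 + 23 → 21:23, 2025-01-24 - 1 day = 2025-01-23
→ 2025-01-23 21:23 AFM

2025-01-23 21:23 AFM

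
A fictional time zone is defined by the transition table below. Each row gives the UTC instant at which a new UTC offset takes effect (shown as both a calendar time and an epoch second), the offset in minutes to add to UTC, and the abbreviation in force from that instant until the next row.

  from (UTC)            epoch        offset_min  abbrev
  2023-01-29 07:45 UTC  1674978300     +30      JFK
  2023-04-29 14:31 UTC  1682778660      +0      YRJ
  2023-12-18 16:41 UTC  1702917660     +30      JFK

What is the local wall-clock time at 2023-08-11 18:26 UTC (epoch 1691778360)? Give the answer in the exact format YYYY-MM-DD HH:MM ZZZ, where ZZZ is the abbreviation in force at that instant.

2023-08-11 18:26 YRJ

Query: 2023-08-11 18:26 UTC
Rule 2/3 (YRJ, +00:00): 2023-04-29 14:31 UTC ≤ query < 2023-12-18 16:41 UTC
18·60 + 26 + 0 = 1106 min
1106 = 0·1440 + 1106; 1106 = 18·60 + 26 → 18:26, same day
→ 2023-08-11 18:26 YRJ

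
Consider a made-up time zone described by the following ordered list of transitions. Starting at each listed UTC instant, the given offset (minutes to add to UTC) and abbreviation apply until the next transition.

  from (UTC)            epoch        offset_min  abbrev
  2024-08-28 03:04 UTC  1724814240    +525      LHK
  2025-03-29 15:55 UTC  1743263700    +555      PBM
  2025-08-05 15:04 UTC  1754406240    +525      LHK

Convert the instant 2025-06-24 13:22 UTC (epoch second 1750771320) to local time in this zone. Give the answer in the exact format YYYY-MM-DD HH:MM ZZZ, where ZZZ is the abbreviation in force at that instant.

2025-06-24 22:37 PBM

Query: 2025-06-24 13:22 UTC
Rule 2/3 (PBM, +09:15): 2025-03-29 15:55 UTC ≤ query < 2025-08-05 15:04 UTC
13·60 + 22 + 555 = 1357 min
1357 = 0·1440 + 1357; 1357 = 22·60 + 37 → 22:37, same day
→ 2025-06-24 22:37 PBM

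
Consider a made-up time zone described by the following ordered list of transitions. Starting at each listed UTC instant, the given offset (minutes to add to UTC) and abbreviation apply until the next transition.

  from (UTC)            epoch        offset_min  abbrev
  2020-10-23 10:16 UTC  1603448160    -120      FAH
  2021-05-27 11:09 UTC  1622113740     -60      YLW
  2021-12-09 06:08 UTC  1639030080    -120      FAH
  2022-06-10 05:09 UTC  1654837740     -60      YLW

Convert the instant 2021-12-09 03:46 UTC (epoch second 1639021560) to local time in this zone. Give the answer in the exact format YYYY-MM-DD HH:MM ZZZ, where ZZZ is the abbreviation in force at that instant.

2021-12-09 02:46 YLW

Query: 2021-12-09 03:46 UTC
Rule 2/4 (YLW, -01:00): 2021-05-27 11:09 UTC ≤ query < 2021-12-09 06:08 UTC
3·60 + 46 - 60 = 166 min
166 = 0·1440 + 166; 166 = 2·60 + 46 → 02:46, same day
→ 2021-12-09 02:46 YLW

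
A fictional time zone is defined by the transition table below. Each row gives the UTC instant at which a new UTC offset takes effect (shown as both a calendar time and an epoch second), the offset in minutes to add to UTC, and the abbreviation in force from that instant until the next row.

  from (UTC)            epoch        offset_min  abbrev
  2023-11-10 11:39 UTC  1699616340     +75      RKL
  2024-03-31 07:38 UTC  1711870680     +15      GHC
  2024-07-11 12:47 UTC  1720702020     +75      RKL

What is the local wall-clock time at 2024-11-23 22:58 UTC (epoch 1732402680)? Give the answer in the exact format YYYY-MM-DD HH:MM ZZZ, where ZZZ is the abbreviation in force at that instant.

Query: 2024-11-23 22:58 UTC
Rule 3/3 (RKL, +01:15): 2024-07-11 12:47 UTC ≤ query < +∞
22·60 + 58 + 75 = 1453 min
1453 = 1·1440 + 13; 13 = 0·60 + 13 → 00:13, 2024-11-23 + 1 day = 2024-11-24
→ 2024-11-24 00:13 RKL

2024-11-24 00:13 RKL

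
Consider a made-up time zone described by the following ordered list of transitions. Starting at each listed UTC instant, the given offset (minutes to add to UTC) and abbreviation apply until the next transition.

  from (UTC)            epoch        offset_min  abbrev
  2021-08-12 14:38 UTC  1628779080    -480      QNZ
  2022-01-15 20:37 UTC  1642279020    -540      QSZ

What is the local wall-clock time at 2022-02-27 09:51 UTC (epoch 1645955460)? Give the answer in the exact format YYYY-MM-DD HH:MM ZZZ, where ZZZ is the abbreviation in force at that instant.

2022-02-27 00:51 QSZ

Query: 2022-02-27 09:51 UTC
Rule 2/2 (QSZ, -09:00): 2022-01-15 20:37 UTC ≤ query < +∞
9·60 + 51 - 540 = 51 min
51 = 0·1440 + 51; 51 = 0·60 + 51 → 00:51, same day
→ 2022-02-27 00:51 QSZ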